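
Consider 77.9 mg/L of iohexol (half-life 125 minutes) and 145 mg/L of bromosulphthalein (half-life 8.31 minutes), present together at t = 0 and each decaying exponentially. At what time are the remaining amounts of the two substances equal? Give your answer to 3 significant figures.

7.98 minutes

Set 77.9·(1/2)^(t/125) = 145·(1/2)^(t/8.31).
Taking log₂: log₂(77.9/145) = t·(1/125 − 1/8.31).
log₂(0.53724) = -0.89636; 1/125 − 1/8.31 = -0.11234.
t = -0.89636 / -0.11234 ≈ 7.9792 minutes.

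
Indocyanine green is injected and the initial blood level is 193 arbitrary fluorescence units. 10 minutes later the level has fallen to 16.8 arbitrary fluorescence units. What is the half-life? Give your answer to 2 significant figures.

2.8 minutes

A/A₀ = 16.8/193 ≈ 0.087047.
n = log₂(11.488) ≈ 3.5221 half-lives elapsed in 10 minutes.
t½ = 10/3.5221 ≈ 2.8392 minutes.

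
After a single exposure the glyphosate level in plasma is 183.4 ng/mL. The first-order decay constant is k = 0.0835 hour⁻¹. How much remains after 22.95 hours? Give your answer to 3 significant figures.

27.0 ng/mL

t½ = ln 2 / k = 0.69315 / 0.0835 ≈ 8.3012 hours.
Number of half-lives: n = 22.95/8.3012 ≈ 2.7647.
Remaining = 183.4 × (1/2)^2.7647 = 183.4 × 0.14715 ≈ 26.987 ng/mL.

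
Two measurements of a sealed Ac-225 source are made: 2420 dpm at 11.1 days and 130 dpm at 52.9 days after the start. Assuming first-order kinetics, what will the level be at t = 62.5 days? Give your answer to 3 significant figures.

66.4 dpm

Over Δt = 52.9 − 11.1 = 41.8 days, the level fell by a factor of 2420/130 ≈ 18.615.
n = log₂(18.615) ≈ 4.2184 half-lives, so t½ = 41.8/4.2184 ≈ 9.9089 days.
From t = 52.9 to t = 62.5: 130 × (1/2)^((62.5−52.9)/9.9089) ≈ 66.42 dpm.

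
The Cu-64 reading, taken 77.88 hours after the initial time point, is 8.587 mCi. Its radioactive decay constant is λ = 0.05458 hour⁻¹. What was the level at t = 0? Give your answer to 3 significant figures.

t½ = ln 2 / λ = 0.69315 / 0.05458 ≈ 12.7 hours.
Number of half-lives elapsed: n = 77.88/12.7 ≈ 6.1324.
A₀ = A × 2^n = 8.587 × 2^6.1324 = 8.587 × 70.154 ≈ 602.41 mCi.

602 mCi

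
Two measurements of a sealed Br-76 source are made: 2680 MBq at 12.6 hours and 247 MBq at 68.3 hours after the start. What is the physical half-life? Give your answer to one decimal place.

Over Δt = 68.3 − 12.6 = 55.7 hours, the level fell by a factor of 2680/247 ≈ 10.85.
n = log₂(10.85) ≈ 3.4397 half-lives, so t½ = 55.7/3.4397 ≈ 16.194 hours.

16.2 hours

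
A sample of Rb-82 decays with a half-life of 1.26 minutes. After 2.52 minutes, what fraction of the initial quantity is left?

n = 2.52/1.26 ≈ 2 half-lives.
Fraction remaining = (1/2)^2 ≈ 0.25.

0.25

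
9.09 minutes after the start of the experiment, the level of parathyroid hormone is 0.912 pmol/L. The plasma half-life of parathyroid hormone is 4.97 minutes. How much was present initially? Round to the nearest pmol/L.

Number of half-lives elapsed: n = 9.09/4.97 ≈ 1.829.
A₀ = A × 2^n = 0.912 × 2^1.829 = 0.912 × 3.5528 ≈ 3.2402 pmol/L.

3 pmol/L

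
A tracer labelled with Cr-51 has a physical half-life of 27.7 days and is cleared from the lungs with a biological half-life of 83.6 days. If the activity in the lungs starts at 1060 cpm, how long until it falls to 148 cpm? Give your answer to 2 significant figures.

59 days

1/t_eff = 1/t_phys + 1/t_biol = 1/27.7 + 1/83.6 = 0.048063 per day.
t_eff = 27.7 × 83.6 / (27.7 + 83.6) ≈ 20.806 days.
n = log₂(1060/148) ≈ 2.8404; t = 2.8404 × 20.806 ≈ 59.098 days.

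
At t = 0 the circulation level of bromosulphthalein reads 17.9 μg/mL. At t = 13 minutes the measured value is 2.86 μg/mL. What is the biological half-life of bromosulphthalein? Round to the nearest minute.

A/A₀ = 2.86/17.9 ≈ 0.15978.
n = log₂(6.2587) ≈ 2.6459 half-lives elapsed in 13 minutes.
t½ = 13/2.6459 ≈ 4.9133 minutes.

5 minutes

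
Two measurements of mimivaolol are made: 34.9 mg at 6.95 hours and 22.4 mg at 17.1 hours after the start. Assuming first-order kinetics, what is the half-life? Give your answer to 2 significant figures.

Over Δt = 17.1 − 6.95 = 10.15 hours, the level fell by a factor of 34.9/22.4 ≈ 1.558.
n = log₂(1.558) ≈ 0.63973 half-lives, so t½ = 10.15/0.63973 ≈ 15.866 hours.

16 hours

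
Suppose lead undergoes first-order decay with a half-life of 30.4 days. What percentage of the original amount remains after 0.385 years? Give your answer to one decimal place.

0.385 years = 140.525 days.
n = 140.525/30.4 ≈ 4.6225 half-lives.
Fraction remaining = (1/2)^4.6225 ≈ 0.040596, i.e. 4.0596%.

4.1%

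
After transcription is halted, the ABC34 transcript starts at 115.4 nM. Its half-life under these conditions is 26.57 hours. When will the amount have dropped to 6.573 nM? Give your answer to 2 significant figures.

110 hours

Fraction remaining = 6.573/115.4 ≈ 0.056958.
n = log₂(115.4/6.573) = ln(17.557)/ln 2 ≈ 4.1339 half-lives.
t = n × t½ = 4.1339 × 26.57 ≈ 109.84 hours.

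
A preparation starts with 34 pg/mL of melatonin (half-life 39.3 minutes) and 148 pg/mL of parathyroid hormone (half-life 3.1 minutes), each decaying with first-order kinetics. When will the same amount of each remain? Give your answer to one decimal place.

Set 34·(1/2)^(t/39.3) = 148·(1/2)^(t/3.1).
Taking log₂: log₂(34/148) = t·(1/39.3 − 1/3.1).
log₂(0.22973) = -2.122; 1/39.3 − 1/3.1 = -0.29714.
t = -2.122 / -0.29714 ≈ 7.1415 minutes.

7.1 minutes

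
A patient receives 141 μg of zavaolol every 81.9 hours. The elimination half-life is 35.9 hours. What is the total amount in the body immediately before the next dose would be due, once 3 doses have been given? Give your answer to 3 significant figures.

36.2 μg

The 3 doses were given 245.7, 163.8, 81.9 hours ago.
Total = 141·(1/2)^(245.7/35.9) + 141·(1/2)^(163.8/35.9) + 141·(1/2)^(81.9/35.9)
      = 1.2273 + 5.9665 + 29.005 ≈ 36.199 μg.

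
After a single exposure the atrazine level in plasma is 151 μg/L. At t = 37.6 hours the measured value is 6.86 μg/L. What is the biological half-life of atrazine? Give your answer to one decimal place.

8.4 hours

A/A₀ = 6.86/151 ≈ 0.04543.
n = log₂(22.012) ≈ 4.4602 half-lives elapsed in 37.6 hours.
t½ = 37.6/4.4602 ≈ 8.4301 hours.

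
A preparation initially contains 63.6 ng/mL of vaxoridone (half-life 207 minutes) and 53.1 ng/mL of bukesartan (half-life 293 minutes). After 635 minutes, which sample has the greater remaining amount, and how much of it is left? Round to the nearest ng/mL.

bukesartan, 12 ng/mL

vaxoridone: 63.6 × (1/2)^3.0676 ≈ 7.5859 ng/mL.
bukesartan: 53.1 × (1/2)^2.1672 ≈ 11.822 ng/mL.
Bukesartan has more remaining, at ≈ 11.822 ng/mL.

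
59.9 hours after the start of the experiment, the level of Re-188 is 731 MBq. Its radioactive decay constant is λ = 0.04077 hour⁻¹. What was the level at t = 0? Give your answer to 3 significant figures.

8400 MBq

t½ = ln 2 / λ = 0.69315 / 0.04077 ≈ 17.001 hours.
Number of half-lives elapsed: n = 59.9/17.001 ≈ 3.5232.
A₀ = A × 2^n = 731 × 2^3.5232 = 731 × 11.497 ≈ 8404.6 MBq.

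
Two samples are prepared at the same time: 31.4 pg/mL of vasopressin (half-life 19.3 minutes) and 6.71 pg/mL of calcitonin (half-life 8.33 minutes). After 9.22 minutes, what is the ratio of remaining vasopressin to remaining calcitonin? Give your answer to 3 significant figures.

7.24

vasopressin: 31.4 × (1/2)^(9.22/19.3) = 31.4 × (1/2)^0.47772 ≈ 22.549 pg/mL.
calcitonin: 6.71 × (1/2)^(9.22/8.33) = 6.71 × (1/2)^1.1068 ≈ 3.1155 pg/mL.
Ratio ≈ 22.549 / 3.1155 ≈ 7.2376.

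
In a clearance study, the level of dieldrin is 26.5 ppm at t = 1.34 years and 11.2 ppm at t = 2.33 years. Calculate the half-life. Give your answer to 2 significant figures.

0.80 years

Over Δt = 2.33 − 1.34 = 0.99 years, the level fell by a factor of 26.5/11.2 ≈ 2.3661.
n = log₂(2.3661) ≈ 1.2425 half-lives, so t½ = 0.99/1.2425 ≈ 0.79678 years.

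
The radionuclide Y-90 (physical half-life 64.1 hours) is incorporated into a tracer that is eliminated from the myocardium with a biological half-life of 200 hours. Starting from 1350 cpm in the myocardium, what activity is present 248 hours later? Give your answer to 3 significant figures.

1/t_eff = 1/t_phys + 1/t_biol = 1/64.1 + 1/200 = 0.020601 per hour.
t_eff = 64.1 × 200 / (64.1 + 200) ≈ 48.542 hours.
Remaining = 1350 × (1/2)^(248/48.542) = 1350 × (1/2)^5.109 ≈ 39.119 cpm.

39.1 cpm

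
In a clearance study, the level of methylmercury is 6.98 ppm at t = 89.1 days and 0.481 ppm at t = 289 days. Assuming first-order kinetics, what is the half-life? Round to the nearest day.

Over Δt = 289 − 89.1 = 199.9 days, the level fell by a factor of 6.98/0.481 ≈ 14.511.
n = log₂(14.511) ≈ 3.8591 half-lives, so t½ = 199.9/3.8591 ≈ 51.799 days.

52 days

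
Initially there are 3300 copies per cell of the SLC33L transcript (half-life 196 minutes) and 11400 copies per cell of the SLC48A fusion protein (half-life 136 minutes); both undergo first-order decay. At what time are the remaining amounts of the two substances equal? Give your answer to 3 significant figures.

Set 3300·(1/2)^(t/196) = 11400·(1/2)^(t/136).
Taking log₂: log₂(3300/11400) = t·(1/196 − 1/136).
log₂(0.28947) = -1.7885; 1/196 − 1/136 = -0.0022509.
t = -1.7885 / -0.0022509 ≈ 794.57 minutes.

795 minutes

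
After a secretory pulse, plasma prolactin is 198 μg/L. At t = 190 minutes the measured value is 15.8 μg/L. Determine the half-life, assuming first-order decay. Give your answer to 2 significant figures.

A/A₀ = 15.8/198 ≈ 0.079798.
n = log₂(12.532) ≈ 3.6475 half-lives elapsed in 190 minutes.
t½ = 190/3.6475 ≈ 52.09 minutes.

52 minutes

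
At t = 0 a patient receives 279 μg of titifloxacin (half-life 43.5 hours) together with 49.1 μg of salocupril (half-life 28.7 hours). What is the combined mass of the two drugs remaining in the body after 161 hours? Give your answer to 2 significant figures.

22 μg

titifloxacin: 279 × (1/2)^(161/43.5) = 279 × (1/2)^3.7011 ≈ 21.451 μg.
salocupril: 49.1 × (1/2)^(161/28.7) = 49.1 × (1/2)^5.6098 ≈ 1.0055 μg.
Total = 21.451 + 1.0055 ≈ 22.456 μg.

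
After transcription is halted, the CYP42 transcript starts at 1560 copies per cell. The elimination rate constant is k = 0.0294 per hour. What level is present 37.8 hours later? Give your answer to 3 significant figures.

513 copies per cell

t½ = ln 2 / k = 0.69315 / 0.0294 ≈ 23.576 hours.
Number of half-lives: n = 37.8/23.576 ≈ 1.6033.
Remaining = 1560 × (1/2)^1.6033 = 1560 × 0.32912 ≈ 513.43 copies per cell.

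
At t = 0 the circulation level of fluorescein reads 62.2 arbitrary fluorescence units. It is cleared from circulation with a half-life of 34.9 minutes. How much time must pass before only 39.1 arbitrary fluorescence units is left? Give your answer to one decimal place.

Fraction remaining = 39.1/62.2 ≈ 0.62862.
n = log₂(62.2/39.1) = ln(1.5908)/ln 2 ≈ 0.66975 half-lives.
t = n × t½ = 0.66975 × 34.9 ≈ 23.374 minutes.

23.4 minutes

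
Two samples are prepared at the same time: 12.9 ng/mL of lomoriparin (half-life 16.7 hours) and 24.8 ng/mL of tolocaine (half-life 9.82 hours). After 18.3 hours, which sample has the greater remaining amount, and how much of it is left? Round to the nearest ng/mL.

lomoriparin: 12.9 × (1/2)^1.0958 ≈ 6.0356 ng/mL.
tolocaine: 24.8 × (1/2)^1.8635 ≈ 6.8151 ng/mL.
Tolocaine has more remaining, at ≈ 6.8151 ng/mL.

tolocaine, 7 ng/mL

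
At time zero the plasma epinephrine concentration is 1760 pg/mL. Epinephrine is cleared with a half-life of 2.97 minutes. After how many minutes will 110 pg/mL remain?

11.88 minutes

110/1760 = 1/16, so 4 half-lives have elapsed.
t = 4 × 2.97 = 11.88 minutes.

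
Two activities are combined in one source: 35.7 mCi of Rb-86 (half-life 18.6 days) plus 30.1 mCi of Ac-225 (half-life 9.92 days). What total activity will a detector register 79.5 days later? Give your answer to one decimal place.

Rb-86: 35.7 × (1/2)^(79.5/18.6) = 35.7 × (1/2)^4.2742 ≈ 1.845 mCi.
Ac-225: 30.1 × (1/2)^(79.5/9.92) = 30.1 × (1/2)^8.0141 ≈ 0.11643 mCi.
Total = 1.845 + 0.11643 ≈ 1.9615 mCi.

2.0 mCi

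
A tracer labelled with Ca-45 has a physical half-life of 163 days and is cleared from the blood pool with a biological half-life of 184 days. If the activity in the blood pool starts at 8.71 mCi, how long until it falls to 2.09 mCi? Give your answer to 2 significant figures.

180 days

1/t_eff = 1/t_phys + 1/t_biol = 1/163 + 1/184 = 0.01157 per day.
t_eff = 163 × 184 / (163 + 184) ≈ 86.432 days.
n = log₂(8.71/2.09) ≈ 2.0592; t = 2.0592 × 86.432 ≈ 177.98 days.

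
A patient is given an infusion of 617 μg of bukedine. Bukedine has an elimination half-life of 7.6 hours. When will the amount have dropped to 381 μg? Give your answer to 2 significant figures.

Fraction remaining = 381/617 ≈ 0.6175.
n = log₂(617/381) = ln(1.6194)/ln 2 ≈ 0.69548 half-lives.
t = n × t½ = 0.69548 × 7.6 ≈ 5.2856 hours.

5.3 hours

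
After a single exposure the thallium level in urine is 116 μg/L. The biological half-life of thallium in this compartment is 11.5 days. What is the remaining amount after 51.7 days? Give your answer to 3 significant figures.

5.14 μg/L

Number of half-lives: n = 51.7/11.5 ≈ 4.4957.
Remaining = 116 × (1/2)^4.4957 = 116 × 0.044328 ≈ 5.142 μg/L.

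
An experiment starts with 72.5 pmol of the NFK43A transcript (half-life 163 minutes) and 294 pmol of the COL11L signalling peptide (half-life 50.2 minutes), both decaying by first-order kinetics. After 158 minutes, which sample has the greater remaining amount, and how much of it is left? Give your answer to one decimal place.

NFK43A transcript, 37.0 pmol

NFK43A transcript: 72.5 × (1/2)^0.96933 ≈ 37.029 pmol.
COL11L signalling peptide: 294 × (1/2)^3.1474 ≈ 33.18 pmol.
NFK43A transcript has more remaining, at ≈ 37.029 pmol.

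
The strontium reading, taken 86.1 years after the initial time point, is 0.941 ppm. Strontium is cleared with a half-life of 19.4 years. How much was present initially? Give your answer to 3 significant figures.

20.4 ppm

Number of half-lives elapsed: n = 86.1/19.4 ≈ 4.4381.
A₀ = A × 2^n = 0.941 × 2^4.4381 = 0.941 × 21.678 ≈ 20.399 ppm.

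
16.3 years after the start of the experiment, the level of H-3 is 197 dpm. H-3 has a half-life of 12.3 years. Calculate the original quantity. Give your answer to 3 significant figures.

Number of half-lives elapsed: n = 16.3/12.3 ≈ 1.3252.
A₀ = A × 2^n = 197 × 2^1.3252 = 197 × 2.5057 ≈ 493.62 dpm.

494 dpm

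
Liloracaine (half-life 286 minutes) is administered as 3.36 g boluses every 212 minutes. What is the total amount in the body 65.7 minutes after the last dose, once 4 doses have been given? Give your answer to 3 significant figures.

6.22 g

The 4 doses were given 701.7, 489.7, 277.7, 65.7 minutes ago.
Total = 3.36·(1/2)^(701.7/286) + 3.36·(1/2)^(489.7/286) + 3.36·(1/2)^(277.7/286) + 3.36·(1/2)^(65.7/286)
      = 0.61343 + 1.0254 + 1.7141 + 2.8654 ≈ 6.2184 g.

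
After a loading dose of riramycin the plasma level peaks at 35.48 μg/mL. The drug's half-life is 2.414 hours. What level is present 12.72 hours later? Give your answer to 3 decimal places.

0.920 μg/mL

Number of half-lives: n = 12.72/2.414 ≈ 5.2693.
Remaining = 35.48 × (1/2)^5.2693 = 35.48 × 0.025929 ≈ 0.91998 μg/mL.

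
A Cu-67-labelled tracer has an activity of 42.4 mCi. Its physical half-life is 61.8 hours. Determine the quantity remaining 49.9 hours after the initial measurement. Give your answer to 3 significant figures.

24.2 mCi

Number of half-lives: n = 49.9/61.8 ≈ 0.80744.
Remaining = 42.4 × (1/2)^0.80744 = 42.4 × 0.57139 ≈ 24.227 mCi.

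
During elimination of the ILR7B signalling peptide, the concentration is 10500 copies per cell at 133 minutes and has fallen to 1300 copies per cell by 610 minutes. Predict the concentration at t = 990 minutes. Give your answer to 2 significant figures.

Over Δt = 610 − 133 = 477 minutes, the level fell by a factor of 10500/1300 ≈ 8.0769.
n = log₂(8.0769) ≈ 3.0138 half-lives, so t½ = 477/3.0138 ≈ 158.27 minutes.
From t = 610 to t = 990: 1300 × (1/2)^((990−610)/158.27) ≈ 246.14 copies per cell.

250 copies per cell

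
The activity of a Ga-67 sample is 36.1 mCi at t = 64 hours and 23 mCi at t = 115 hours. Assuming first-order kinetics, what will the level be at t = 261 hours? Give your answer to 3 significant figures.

6.33 mCi

Over Δt = 115 − 64 = 51 hours, the level fell by a factor of 36.1/23 ≈ 1.5696.
n = log₂(1.5696) ≈ 0.65036 half-lives, so t½ = 51/0.65036 ≈ 78.418 hours.
From t = 115 to t = 261: 23 × (1/2)^((261−115)/78.418) ≈ 6.3279 mCi.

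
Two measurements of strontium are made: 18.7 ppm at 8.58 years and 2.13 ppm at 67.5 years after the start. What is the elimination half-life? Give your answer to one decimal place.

Over Δt = 67.5 − 8.58 = 58.92 years, the level fell by a factor of 18.7/2.13 ≈ 8.7793.
n = log₂(8.7793) ≈ 3.1341 half-lives, so t½ = 58.92/3.1341 ≈ 18.8 years.

18.8 years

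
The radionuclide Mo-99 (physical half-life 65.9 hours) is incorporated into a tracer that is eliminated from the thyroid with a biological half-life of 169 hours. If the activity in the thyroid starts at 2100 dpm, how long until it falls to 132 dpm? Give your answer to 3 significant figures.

1/t_eff = 1/t_phys + 1/t_biol = 1/65.9 + 1/169 = 0.021092 per hour.
t_eff = 65.9 × 169 / (65.9 + 169) ≈ 47.412 hours.
n = log₂(2100/132) ≈ 3.9918; t = 3.9918 × 47.412 ≈ 189.26 hours.

189 hours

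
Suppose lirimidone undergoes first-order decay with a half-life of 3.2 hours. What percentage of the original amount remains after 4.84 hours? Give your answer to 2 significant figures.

35%

n = 4.84/3.2 ≈ 1.5125 half-lives.
Fraction remaining = (1/2)^1.5125 ≈ 0.3505, i.e. 35.05%.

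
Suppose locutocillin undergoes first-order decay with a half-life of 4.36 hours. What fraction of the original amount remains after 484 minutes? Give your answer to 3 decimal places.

484 minutes = 8.06667 hours.
n = 8.06667/4.36 ≈ 1.8502 half-lives.
Fraction remaining = (1/2)^1.8502 ≈ 0.27736.

0.277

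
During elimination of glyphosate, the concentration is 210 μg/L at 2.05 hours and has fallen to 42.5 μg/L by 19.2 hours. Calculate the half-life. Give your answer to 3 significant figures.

Over Δt = 19.2 − 2.05 = 17.15 hours, the level fell by a factor of 210/42.5 ≈ 4.9412.
n = log₂(4.9412) ≈ 2.3049 half-lives, so t½ = 17.15/2.3049 ≈ 7.4408 hours.

7.44 hours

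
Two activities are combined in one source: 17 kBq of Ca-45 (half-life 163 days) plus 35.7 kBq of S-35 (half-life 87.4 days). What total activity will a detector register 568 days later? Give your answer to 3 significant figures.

1.91 kBq

Ca-45: 17 × (1/2)^(568/163) = 17 × (1/2)^3.4847 ≈ 1.5187 kBq.
S-35: 35.7 × (1/2)^(568/87.4) = 35.7 × (1/2)^6.4989 ≈ 0.39475 kBq.
Total = 1.5187 + 0.39475 ≈ 1.9134 kBq.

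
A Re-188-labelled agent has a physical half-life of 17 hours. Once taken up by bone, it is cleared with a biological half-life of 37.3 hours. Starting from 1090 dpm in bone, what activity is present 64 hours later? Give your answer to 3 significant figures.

1/t_eff = 1/t_phys + 1/t_biol = 1/17 + 1/37.3 = 0.085633 per hour.
t_eff = 17 × 37.3 / (17 + 37.3) ≈ 11.678 hours.
Remaining = 1090 × (1/2)^(64/11.678) = 1090 × (1/2)^5.4805 ≈ 24.413 dpm.

24.4 dpm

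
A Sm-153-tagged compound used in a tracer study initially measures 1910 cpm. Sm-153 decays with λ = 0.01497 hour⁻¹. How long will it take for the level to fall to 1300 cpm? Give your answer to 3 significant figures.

t½ = ln 2 / λ = 0.69315 / 0.01497 ≈ 46.302 hours.
Fraction remaining = 1300/1910 ≈ 0.68063.
n = log₂(1910/1300) = ln(1.4692)/ln 2 ≈ 0.55506 half-lives.
t = n × t½ = 0.55506 × 46.302 ≈ 25.701 hours.

25.7 hours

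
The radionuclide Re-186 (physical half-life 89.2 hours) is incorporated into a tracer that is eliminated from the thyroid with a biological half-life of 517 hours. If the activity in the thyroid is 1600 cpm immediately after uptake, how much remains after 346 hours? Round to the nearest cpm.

68 cpm

1/t_eff = 1/t_phys + 1/t_biol = 1/89.2 + 1/517 = 0.013145 per hour.
t_eff = 89.2 × 517 / (89.2 + 517) ≈ 76.075 hours.
Remaining = 1600 × (1/2)^(346/76.075) = 1600 × (1/2)^4.5482 ≈ 68.389 cpm.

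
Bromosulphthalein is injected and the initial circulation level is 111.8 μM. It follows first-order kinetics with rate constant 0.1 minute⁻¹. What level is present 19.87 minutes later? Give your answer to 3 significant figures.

t½ = ln 2 / λ = 0.69315 / 0.1 ≈ 6.9315 minutes.
Number of half-lives: n = 19.87/6.9315 ≈ 2.8666.
Remaining = 111.8 × (1/2)^2.8666 = 111.8 × 0.13711 ≈ 15.328 μM.

15.3 μM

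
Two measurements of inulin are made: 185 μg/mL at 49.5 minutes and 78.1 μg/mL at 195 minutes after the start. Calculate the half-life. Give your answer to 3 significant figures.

Over Δt = 195 − 49.5 = 145.5 minutes, the level fell by a factor of 185/78.1 ≈ 2.3688.
n = log₂(2.3688) ≈ 1.2441 half-lives, so t½ = 145.5/1.2441 ≈ 116.95 minutes.

117 minutes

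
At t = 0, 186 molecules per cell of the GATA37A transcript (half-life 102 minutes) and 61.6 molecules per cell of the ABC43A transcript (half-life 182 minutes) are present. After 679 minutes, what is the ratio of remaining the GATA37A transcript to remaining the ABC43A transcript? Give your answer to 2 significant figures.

GATA37A transcript: 186 × (1/2)^(679/102) = 186 × (1/2)^6.6569 ≈ 1.8433 molecules per cell.
ABC43A transcript: 61.6 × (1/2)^(679/182) = 61.6 × (1/2)^3.7308 ≈ 4.6399 molecules per cell.
Ratio ≈ 1.8433 / 4.6399 ≈ 0.39727.

0.40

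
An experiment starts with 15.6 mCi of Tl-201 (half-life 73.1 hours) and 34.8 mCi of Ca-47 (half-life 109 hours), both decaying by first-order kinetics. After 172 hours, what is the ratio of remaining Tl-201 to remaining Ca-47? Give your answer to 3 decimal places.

Tl-201: 15.6 × (1/2)^(172/73.1) = 15.6 × (1/2)^2.3529 ≈ 3.0536 mCi.
Ca-47: 34.8 × (1/2)^(172/109) = 34.8 × (1/2)^1.578 ≈ 11.656 mCi.
Ratio ≈ 3.0536 / 11.656 ≈ 0.26197.

0.262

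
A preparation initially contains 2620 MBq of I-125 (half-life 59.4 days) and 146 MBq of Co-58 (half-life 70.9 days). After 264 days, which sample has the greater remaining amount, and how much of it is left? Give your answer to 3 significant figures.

I-125, 120 MBq

I-125: 2620 × (1/2)^4.4444 ≈ 120.33 MBq.
Co-58: 146 × (1/2)^3.7236 ≈ 11.052 MBq.
I-125 has more remaining, at ≈ 120.33 MBq.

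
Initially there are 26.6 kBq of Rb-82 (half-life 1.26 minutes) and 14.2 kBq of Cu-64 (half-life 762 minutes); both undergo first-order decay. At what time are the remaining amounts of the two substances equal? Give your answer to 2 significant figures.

1.1 minutes

Set 26.6·(1/2)^(t/1.26) = 14.2·(1/2)^(t/762).
Taking log₂: log₂(26.6/14.2) = t·(1/1.26 − 1/762).
log₂(1.8732) = 0.90554; 1/1.26 − 1/762 = 0.79234.
t = 0.90554 / 0.79234 ≈ 1.1429 minutes.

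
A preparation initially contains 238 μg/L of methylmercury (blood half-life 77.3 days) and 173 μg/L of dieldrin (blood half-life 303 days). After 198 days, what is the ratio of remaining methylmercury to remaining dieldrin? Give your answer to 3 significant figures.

0.367

methylmercury: 238 × (1/2)^(198/77.3) = 238 × (1/2)^2.5614 ≈ 40.318 μg/L.
dieldrin: 173 × (1/2)^(198/303) = 173 × (1/2)^0.65347 ≈ 109.98 μg/L.
Ratio ≈ 40.318 / 109.98 ≈ 0.36658.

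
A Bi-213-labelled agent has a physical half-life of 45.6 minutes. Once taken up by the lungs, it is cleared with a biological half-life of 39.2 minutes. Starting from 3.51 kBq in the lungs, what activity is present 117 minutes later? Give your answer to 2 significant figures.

1/t_eff = 1/t_phys + 1/t_biol = 1/45.6 + 1/39.2 = 0.04744 per minute.
t_eff = 45.6 × 39.2 / (45.6 + 39.2) ≈ 21.079 minutes.
Remaining = 3.51 × (1/2)^(117/21.079) = 3.51 × (1/2)^5.5505 ≈ 0.074894 kBq.

0.075 kBq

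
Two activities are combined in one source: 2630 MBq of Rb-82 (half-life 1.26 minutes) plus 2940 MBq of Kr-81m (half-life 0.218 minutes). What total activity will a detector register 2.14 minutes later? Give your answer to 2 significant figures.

810 MBq

Rb-82: 2630 × (1/2)^(2.14/1.26) = 2630 × (1/2)^1.6984 ≈ 810.37 MBq.
Kr-81m: 2940 × (1/2)^(2.14/0.218) = 2940 × (1/2)^9.8165 ≈ 3.2605 MBq.
Total = 810.37 + 3.2605 ≈ 813.63 MBq.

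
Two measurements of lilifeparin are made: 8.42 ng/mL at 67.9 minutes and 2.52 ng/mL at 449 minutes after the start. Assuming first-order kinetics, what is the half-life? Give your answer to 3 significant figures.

Over Δt = 449 − 67.9 = 381.1 minutes, the level fell by a factor of 8.42/2.52 ≈ 3.3413.
n = log₂(3.3413) ≈ 1.7404 half-lives, so t½ = 381.1/1.7404 ≈ 218.97 minutes.

219 minutes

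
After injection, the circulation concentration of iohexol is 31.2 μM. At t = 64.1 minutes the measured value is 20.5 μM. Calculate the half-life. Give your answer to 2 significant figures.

A/A₀ = 20.5/31.2 ≈ 0.65705.
n = log₂(1.522) ≈ 0.60592 half-lives elapsed in 64.1 minutes.
t½ = 64.1/0.60592 ≈ 105.79 minutes.

110 minutes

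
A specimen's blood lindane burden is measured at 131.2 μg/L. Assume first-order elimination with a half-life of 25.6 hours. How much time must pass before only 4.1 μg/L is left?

4.1/131.2 = 1/32, so 5 half-lives have elapsed.
t = 5 × 25.6 = 128 hours.

128 hours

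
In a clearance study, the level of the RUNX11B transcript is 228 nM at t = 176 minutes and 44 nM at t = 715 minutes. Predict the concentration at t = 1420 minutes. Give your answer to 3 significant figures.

5.12 nM

Over Δt = 715 − 176 = 539 minutes, the level fell by a factor of 228/44 ≈ 5.1818.
n = log₂(5.1818) ≈ 2.3735 half-lives, so t½ = 539/2.3735 ≈ 227.09 minutes.
From t = 715 to t = 1420: 44 × (1/2)^((1420−715)/227.09) ≈ 5.1159 nM.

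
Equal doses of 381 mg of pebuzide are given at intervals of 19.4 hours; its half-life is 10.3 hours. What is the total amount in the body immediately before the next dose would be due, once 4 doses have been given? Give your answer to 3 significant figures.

141 mg

The 4 doses were given 77.6, 58.2, 38.8, 19.4 hours ago.
Total = 381·(1/2)^(77.6/10.3) + 381·(1/2)^(58.2/10.3) + 381·(1/2)^(38.8/10.3) + 381·(1/2)^(19.4/10.3)
      = 2.0558 + 7.5851 + 27.986 + 103.26 ≈ 140.89 mg.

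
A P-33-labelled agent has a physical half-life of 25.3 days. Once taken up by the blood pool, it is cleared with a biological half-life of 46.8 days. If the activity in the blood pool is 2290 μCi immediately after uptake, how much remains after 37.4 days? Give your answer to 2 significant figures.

1/t_eff = 1/t_phys + 1/t_biol = 1/25.3 + 1/46.8 = 0.060893 per day.
t_eff = 25.3 × 46.8 / (25.3 + 46.8) ≈ 16.422 days.
Remaining = 2290 × (1/2)^(37.4/16.422) = 2290 × (1/2)^2.2774 ≈ 472.35 μCi.

470 μCi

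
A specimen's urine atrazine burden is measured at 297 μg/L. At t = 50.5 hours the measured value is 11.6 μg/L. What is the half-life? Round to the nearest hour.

11 hours

A/A₀ = 11.6/297 ≈ 0.039057.
n = log₂(25.603) ≈ 4.6783 half-lives elapsed in 50.5 hours.
t½ = 50.5/4.6783 ≈ 10.795 hours.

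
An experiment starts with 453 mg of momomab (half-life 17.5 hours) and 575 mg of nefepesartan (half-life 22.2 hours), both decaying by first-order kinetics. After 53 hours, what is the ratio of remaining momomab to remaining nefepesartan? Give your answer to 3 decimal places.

0.505

momomab: 453 × (1/2)^(53/17.5) = 453 × (1/2)^3.0286 ≈ 55.515 mg.
nefepesartan: 575 × (1/2)^(53/22.2) = 575 × (1/2)^2.3874 ≈ 109.9 mg.
Ratio ≈ 55.515 / 109.9 ≈ 0.50514.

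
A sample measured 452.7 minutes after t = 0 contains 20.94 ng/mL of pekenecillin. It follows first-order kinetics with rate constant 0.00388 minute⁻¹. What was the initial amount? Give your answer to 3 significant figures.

t½ = ln 2 / k = 0.69315 / 0.00388 ≈ 178.65 minutes.
Number of half-lives elapsed: n = 452.7/178.65 ≈ 2.5341.
A₀ = A × 2^n = 20.94 × 2^2.5341 = 20.94 × 5.792 ≈ 121.28 ng/mL.

121 ng/mL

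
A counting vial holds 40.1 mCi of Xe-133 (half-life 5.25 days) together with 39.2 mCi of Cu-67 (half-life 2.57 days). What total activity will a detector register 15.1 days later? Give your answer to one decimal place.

Xe-133: 40.1 × (1/2)^(15.1/5.25) = 40.1 × (1/2)^2.8762 ≈ 5.4617 mCi.
Cu-67: 39.2 × (1/2)^(15.1/2.57) = 39.2 × (1/2)^5.8755 ≈ 0.66771 mCi.
Total = 5.4617 + 0.66771 ≈ 6.1294 mCi.

6.1 mCi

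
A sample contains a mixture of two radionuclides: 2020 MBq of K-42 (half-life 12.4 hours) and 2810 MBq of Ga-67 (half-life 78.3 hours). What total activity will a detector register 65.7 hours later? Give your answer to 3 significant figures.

1620 MBq

K-42: 2020 × (1/2)^(65.7/12.4) = 2020 × (1/2)^5.2984 ≈ 51.331 MBq.
Ga-67: 2810 × (1/2)^(65.7/78.3) = 2810 × (1/2)^0.83908 ≈ 1570.8 MBq.
Total = 51.331 + 1570.8 ≈ 1622.1 MBq.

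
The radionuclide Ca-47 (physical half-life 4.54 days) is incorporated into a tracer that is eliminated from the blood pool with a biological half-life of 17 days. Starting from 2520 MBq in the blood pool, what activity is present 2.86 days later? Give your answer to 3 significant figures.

1450 MBq

1/t_eff = 1/t_phys + 1/t_biol = 1/4.54 + 1/17 = 0.27909 per day.
t_eff = 4.54 × 17 / (4.54 + 17) ≈ 3.5831 days.
Remaining = 2520 × (1/2)^(2.86/3.5831) = 2520 × (1/2)^0.79819 ≈ 1449.2 MBq.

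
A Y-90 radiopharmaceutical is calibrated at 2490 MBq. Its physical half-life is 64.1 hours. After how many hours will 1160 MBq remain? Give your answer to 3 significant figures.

Fraction remaining = 1160/2490 ≈ 0.46586.
n = log₂(2490/1160) = ln(2.1466)/ln 2 ≈ 1.102 half-lives.
t = n × t½ = 1.102 × 64.1 ≈ 70.64 hours.

70.6 hours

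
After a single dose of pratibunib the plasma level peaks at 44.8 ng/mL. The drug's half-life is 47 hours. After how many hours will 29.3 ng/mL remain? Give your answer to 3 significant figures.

28.8 hours

Fraction remaining = 29.3/44.8 ≈ 0.65402.
n = log₂(44.8/29.3) = ln(1.529)/ln 2 ≈ 0.6126 half-lives.
t = n × t½ = 0.6126 × 47 ≈ 28.792 hours.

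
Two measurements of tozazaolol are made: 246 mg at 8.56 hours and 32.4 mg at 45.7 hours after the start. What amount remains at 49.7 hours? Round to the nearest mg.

Over Δt = 45.7 − 8.56 = 37.14 hours, the level fell by a factor of 246/32.4 ≈ 7.5926.
n = log₂(7.5926) ≈ 2.9246 half-lives, so t½ = 37.14/2.9246 ≈ 12.699 hours.
From t = 45.7 to t = 49.7: 32.4 × (1/2)^((49.7−45.7)/12.699) ≈ 26.045 mg.

26 mg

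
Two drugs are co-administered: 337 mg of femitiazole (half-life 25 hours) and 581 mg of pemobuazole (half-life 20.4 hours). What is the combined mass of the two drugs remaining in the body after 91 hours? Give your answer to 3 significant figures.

53.4 mg

femitiazole: 337 × (1/2)^(91/25) = 337 × (1/2)^3.64 ≈ 27.032 mg.
pemobuazole: 581 × (1/2)^(91/20.4) = 581 × (1/2)^4.4608 ≈ 26.384 mg.
Total = 27.032 + 26.384 ≈ 53.416 mg.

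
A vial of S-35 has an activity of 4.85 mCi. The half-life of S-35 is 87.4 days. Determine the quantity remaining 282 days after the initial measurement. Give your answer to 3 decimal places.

Number of half-lives: n = 282/87.4 ≈ 3.2265.
Remaining = 4.85 × (1/2)^3.2265 = 4.85 × 0.10683 ≈ 0.51815 mCi.

0.518 mCi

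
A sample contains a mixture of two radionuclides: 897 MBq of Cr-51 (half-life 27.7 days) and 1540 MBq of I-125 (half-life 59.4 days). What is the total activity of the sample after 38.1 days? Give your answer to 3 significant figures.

Cr-51: 897 × (1/2)^(38.1/27.7) = 897 × (1/2)^1.3755 ≈ 345.73 MBq.
I-125: 1540 × (1/2)^(38.1/59.4) = 1540 × (1/2)^0.64141 ≈ 987.27 MBq.
Total = 345.73 + 987.27 ≈ 1333 MBq.

1330 MBq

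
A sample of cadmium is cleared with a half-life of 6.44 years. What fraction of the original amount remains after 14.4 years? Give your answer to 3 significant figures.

0.212

n = 14.4/6.44 ≈ 2.236 half-lives.
Fraction remaining = (1/2)^2.236 ≈ 0.21227.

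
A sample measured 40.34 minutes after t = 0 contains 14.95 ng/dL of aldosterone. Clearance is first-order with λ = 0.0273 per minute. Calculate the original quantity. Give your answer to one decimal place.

45.0 ng/dL

t½ = ln 2 / λ = 0.69315 / 0.0273 ≈ 25.39 minutes.
Number of half-lives elapsed: n = 40.34/25.39 ≈ 1.5888.
A₀ = A × 2^n = 14.95 × 2^1.5888 = 14.95 × 3.008 ≈ 44.97 ng/dL.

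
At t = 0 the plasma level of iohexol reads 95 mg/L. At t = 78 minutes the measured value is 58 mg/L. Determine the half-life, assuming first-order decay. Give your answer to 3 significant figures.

A/A₀ = 58/95 ≈ 0.61053.
n = log₂(1.6379) ≈ 0.71187 half-lives elapsed in 78 minutes.
t½ = 78/0.71187 ≈ 109.57 minutes.

110 minutes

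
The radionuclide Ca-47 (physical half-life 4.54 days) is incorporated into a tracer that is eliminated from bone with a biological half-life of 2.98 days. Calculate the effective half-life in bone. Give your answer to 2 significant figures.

1.8 days

1/t_eff = 1/t_phys + 1/t_biol = 1/4.54 + 1/2.98 = 0.55583 per day.
t_eff = 4.54 × 2.98 / (4.54 + 2.98) ≈ 1.7991 days.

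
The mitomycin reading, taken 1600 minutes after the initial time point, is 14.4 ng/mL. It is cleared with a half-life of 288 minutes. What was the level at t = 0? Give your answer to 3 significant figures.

Number of half-lives elapsed: n = 1600/288 ≈ 5.5556.
A₀ = A × 2^n = 14.4 × 2^5.5556 = 14.4 × 47.032 ≈ 677.25 ng/mL.

677 ng/mL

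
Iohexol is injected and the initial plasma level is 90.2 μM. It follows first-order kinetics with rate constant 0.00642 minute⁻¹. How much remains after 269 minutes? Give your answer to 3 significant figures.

t½ = ln 2 / k = 0.69315 / 0.00642 ≈ 107.97 minutes.
Number of half-lives: n = 269/107.97 ≈ 2.4915.
Remaining = 90.2 × (1/2)^2.4915 = 90.2 × 0.17782 ≈ 16.039 μM.

16.0 μM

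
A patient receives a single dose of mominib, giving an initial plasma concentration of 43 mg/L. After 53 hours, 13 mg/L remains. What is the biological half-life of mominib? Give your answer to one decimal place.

A/A₀ = 13/43 ≈ 0.30233.
n = log₂(3.3077) ≈ 1.7258 half-lives elapsed in 53 hours.
t½ = 53/1.7258 ≈ 30.71 hours.

30.7 hours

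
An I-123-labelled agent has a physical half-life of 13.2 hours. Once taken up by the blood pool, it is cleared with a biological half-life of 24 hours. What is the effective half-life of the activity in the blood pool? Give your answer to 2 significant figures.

8.5 hours

1/t_eff = 1/t_phys + 1/t_biol = 1/13.2 + 1/24 = 0.11742 per hour.
t_eff = 13.2 × 24 / (13.2 + 24) ≈ 8.5161 hours.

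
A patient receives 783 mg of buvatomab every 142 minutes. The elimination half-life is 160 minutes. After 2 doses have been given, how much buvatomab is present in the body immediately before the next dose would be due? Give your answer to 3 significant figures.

652 mg

The 2 doses were given 284, 142 minutes ago.
Total = 783·(1/2)^(284/160) + 783·(1/2)^(142/160)
      = 228.79 + 423.25 ≈ 652.04 mg.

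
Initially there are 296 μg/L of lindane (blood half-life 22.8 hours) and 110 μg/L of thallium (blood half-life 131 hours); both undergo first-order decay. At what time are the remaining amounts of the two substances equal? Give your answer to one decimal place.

Set 296·(1/2)^(t/22.8) = 110·(1/2)^(t/131).
Taking log₂: log₂(296/110) = t·(1/22.8 − 1/131).
log₂(2.6909) = 1.4281; 1/22.8 − 1/131 = 0.036226.
t = 1.4281 / 0.036226 ≈ 39.422 hours.

39.4 hours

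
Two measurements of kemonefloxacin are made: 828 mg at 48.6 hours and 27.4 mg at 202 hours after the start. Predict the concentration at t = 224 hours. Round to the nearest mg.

Over Δt = 202 − 48.6 = 153.4 hours, the level fell by a factor of 828/27.4 ≈ 30.219.
n = log₂(30.219) ≈ 4.9174 half-lives, so t½ = 153.4/4.9174 ≈ 31.195 hours.
From t = 202 to t = 224: 27.4 × (1/2)^((224−202)/31.195) ≈ 16.806 mg.

17 mg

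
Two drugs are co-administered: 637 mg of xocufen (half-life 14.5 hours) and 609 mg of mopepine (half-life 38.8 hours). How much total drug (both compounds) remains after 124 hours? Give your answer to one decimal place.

xocufen: 637 × (1/2)^(124/14.5) = 637 × (1/2)^8.5517 ≈ 1.6975 mg.
mopepine: 609 × (1/2)^(124/38.8) = 609 × (1/2)^3.1959 ≈ 66.46 mg.
Total = 1.6975 + 66.46 ≈ 68.158 mg.

68.2 mg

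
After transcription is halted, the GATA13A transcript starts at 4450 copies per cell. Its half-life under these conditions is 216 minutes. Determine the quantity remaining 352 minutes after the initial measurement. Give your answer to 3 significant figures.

Number of half-lives: n = 352/216 ≈ 1.6296.
Remaining = 4450 × (1/2)^1.6296 = 4450 × 0.32317 ≈ 1438.1 copies per cell.

1440 copies per cell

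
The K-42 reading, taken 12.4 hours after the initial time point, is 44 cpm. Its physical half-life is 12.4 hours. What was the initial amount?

Number of half-lives elapsed: n = 12.4/12.4 ≈ 1.
A₀ = A × 2^n = 44 × 2^1 = 44 × 2 ≈ 88 cpm.

88 cpm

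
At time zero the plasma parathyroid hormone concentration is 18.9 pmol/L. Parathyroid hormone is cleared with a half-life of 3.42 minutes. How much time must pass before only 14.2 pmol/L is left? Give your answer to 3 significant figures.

Fraction remaining = 14.2/18.9 ≈ 0.75132.
n = log₂(18.9/14.2) = ln(1.331)/ln 2 ≈ 0.4125 half-lives.
t = n × t½ = 0.4125 × 3.42 ≈ 1.4107 minutes.

1.41 minutes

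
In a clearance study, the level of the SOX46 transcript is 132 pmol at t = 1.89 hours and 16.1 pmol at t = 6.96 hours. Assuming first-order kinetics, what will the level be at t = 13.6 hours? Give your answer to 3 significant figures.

Over Δt = 6.96 − 1.89 = 5.07 hours, the level fell by a factor of 132/16.1 ≈ 8.1988.
n = log₂(8.1988) ≈ 3.0354 half-lives, so t½ = 5.07/3.0354 ≈ 1.6703 hours.
From t = 6.96 to t = 13.6: 16.1 × (1/2)^((13.6−6.96)/1.6703) ≈ 1.0236 pmol.

1.02 pmol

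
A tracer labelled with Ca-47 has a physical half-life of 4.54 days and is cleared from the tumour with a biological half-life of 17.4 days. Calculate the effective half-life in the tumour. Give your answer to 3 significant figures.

3.60 days

1/t_eff = 1/t_phys + 1/t_biol = 1/4.54 + 1/17.4 = 0.27774 per day.
t_eff = 4.54 × 17.4 / (4.54 + 17.4) ≈ 3.6005 days.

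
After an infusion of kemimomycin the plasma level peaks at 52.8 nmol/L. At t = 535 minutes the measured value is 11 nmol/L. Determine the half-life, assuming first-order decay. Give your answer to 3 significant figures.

236 minutes

A/A₀ = 11/52.8 ≈ 0.20833.
n = log₂(4.8) ≈ 2.263 half-lives elapsed in 535 minutes.
t½ = 535/2.263 ≈ 236.41 minutes.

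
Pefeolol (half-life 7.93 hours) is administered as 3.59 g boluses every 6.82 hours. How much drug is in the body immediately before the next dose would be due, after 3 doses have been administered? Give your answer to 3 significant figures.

3.67 g

The 3 doses were given 20.46, 13.64, 6.82 hours ago.
Total = 3.59·(1/2)^(20.46/7.93) + 3.59·(1/2)^(13.64/7.93) + 3.59·(1/2)^(6.82/7.93)
      = 0.60036 + 1.0897 + 1.9779 ≈ 3.668 g.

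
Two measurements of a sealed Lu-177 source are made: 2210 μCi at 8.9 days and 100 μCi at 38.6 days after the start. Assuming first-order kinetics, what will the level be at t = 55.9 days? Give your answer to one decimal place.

16.5 μCi

Over Δt = 38.6 − 8.9 = 29.7 days, the level fell by a factor of 2210/100 ≈ 22.1.
n = log₂(22.1) ≈ 4.466 half-lives, so t½ = 29.7/4.466 ≈ 6.6503 days.
From t = 38.6 to t = 55.9: 100 × (1/2)^((55.9−38.6)/6.6503) ≈ 16.478 μCi.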